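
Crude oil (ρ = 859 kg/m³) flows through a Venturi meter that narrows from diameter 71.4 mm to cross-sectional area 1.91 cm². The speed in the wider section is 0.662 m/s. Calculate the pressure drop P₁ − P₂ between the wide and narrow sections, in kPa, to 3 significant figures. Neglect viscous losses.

By continuity, v₂ = v₁·A₁/A₂ = 0.662·(40.0/1.91) = 13.9 m/s.
Bernoulli (h₁ = h₂): P₁ − P₂ = ½ρ(v₂² − v₁²).
P₁ − P₂ = ½·859·(13.9² − 0.662²) = ½·859·192 = 82500 Pa.

ΔP ≈ 82.5 kPa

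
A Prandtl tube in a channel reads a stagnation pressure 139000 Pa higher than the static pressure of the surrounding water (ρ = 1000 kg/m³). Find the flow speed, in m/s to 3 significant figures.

v ≈ 16.7 m/s

Bernoulli between the free stream and the stagnation point: ½ρv² = P_stag − P_static.
v = √(2ΔP/ρ) = √(2·139000/1000) = 16.7 m/s.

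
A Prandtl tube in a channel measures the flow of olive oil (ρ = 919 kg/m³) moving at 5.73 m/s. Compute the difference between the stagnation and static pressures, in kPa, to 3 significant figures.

ΔP ≈ 15.1 kPa

At the stagnation point the flow is brought to rest, so Bernoulli gives P_stag − P_static = ½ρv².
ΔP = ½·919·5.73² = 15100 Pa.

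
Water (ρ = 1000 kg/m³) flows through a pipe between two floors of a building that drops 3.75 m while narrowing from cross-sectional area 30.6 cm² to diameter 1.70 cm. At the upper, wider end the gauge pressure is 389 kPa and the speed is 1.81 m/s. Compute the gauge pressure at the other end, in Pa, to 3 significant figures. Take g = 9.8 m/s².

130000 Pa

The volume flow rate is constant, so v₂ = (A₁/A₂)v₁ = (30.6/2.27)·1.81 = 24.4 m/s.
Energy conservation along the streamline gives P₂ = P₁ − ½ρ(v₂² − v₁²) − ρg(h₂ − h₁).
P₂ = 389000 + ½·1000·(1.81² − 24.4²) − 1000·9.8·(−3.75) = 389000 + (-296000) − (-36800) = 130000 Pa.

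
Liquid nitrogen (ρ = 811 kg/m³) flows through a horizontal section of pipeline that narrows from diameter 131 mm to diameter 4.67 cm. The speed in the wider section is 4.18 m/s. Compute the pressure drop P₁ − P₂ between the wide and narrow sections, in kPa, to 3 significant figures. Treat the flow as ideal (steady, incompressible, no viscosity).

ΔP ≈ 432 kPa

By continuity, v₂ = v₁·A₁/A₂ = 4.18·(135/17.1) = 32.9 m/s.
Bernoulli (h₁ = h₂): P₁ − P₂ = ½ρ(v₂² − v₁²).
P₁ − P₂ = ½·811·(32.9² − 4.18²) = ½·811·1060 = 432000 Pa.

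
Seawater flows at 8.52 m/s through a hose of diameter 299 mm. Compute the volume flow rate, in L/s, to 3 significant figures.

Q = 598 L/s

Q = A·v = 0.0702 m² × 8.52 m/s = 0.598 m³/s.
Converting: 0.598 m³/s × 1000 = 598 L/s.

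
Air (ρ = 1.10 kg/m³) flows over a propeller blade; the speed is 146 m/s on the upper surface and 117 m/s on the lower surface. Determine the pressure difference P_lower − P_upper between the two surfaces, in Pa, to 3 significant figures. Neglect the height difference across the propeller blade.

Bernoulli (same height): P_lower − P_upper = ½ρ(v_upper² − v_lower²).
ΔP = ½·1.10·(146² − 117²) = 4190 Pa.

ΔP ≈ 4190 Pa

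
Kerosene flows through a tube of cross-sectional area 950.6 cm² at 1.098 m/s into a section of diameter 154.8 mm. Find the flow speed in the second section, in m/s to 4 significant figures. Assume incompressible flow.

v₂ = 5.546 m/s

The volume flow rate is constant, so v₂ = (A₁/A₂)v₁ = (950.6/188.2)·1.098 = 5.546 m/s.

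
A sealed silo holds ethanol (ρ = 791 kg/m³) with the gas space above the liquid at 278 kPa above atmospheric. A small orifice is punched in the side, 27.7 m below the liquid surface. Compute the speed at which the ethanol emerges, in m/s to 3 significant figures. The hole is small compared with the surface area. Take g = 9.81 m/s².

35.3 m/s

Take point 1 at the surface (v₁ ≈ 0) and point 2 at the hole (at atmospheric pressure). Bernoulli: P₁ + ρg h = P_atm + ½ρv₂².
With P₁ − P_atm = 278000 Pa, v₂ = √(2gh + 2ΔP/ρ) = √(2·9.81·27.7 + 2·278000/791) = 35.3 m/s.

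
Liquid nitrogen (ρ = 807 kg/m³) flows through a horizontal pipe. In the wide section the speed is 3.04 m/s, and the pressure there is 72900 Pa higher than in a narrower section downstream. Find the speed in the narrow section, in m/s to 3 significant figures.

Horizontal Bernoulli: P₁ + ½ρv₁² = P₂ + ½ρv₂², so v₂² = v₁² + 2(P₁ − P₂)/ρ.
v₂ = √(3.04² + 2·72900/807) = √(9.24 + 181) = 13.8 m/s.

v₂ ≈ 13.8 m/s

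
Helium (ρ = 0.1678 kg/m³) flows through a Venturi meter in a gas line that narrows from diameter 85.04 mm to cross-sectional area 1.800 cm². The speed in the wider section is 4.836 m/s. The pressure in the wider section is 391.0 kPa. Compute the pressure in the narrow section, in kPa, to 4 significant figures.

Continuity gives A₁v₁ = A₂v₂, so v₂ = (56.80 cm²)/(1.800 cm²) × 4.836 m/s = 152.6 m/s.
Along the horizontal streamline, P + ½ρv² is constant.
P₂ = P₁ − ½ρ(v₂² − v₁²) = 391000 − ½·0.1678·(152.6² − 4.836²) = 391000 − 1952 = 389000 Pa.

389.0 kPa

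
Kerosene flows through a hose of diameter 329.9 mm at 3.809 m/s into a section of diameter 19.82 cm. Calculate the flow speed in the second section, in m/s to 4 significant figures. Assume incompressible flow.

Mass conservation (A₁v₁ = A₂v₂) gives v₂ = 3.809 × 854.8/308.5 = 10.55 m/s.

v₂ = 10.55 m/s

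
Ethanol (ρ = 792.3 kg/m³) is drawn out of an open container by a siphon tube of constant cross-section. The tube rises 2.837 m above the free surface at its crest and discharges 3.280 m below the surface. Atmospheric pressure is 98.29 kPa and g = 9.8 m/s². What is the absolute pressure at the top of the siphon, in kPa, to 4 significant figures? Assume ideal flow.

50.79 kPa

Bernoulli surface→outlet gives ½v² = g·h_out, so v = √(2·9.8·3.280) = 8.018 m/s.
With constant cross-section the crest speed equals v; applying Bernoulli from the surface up to the crest, P_top = P_atm − ½ρv² − ρg·h_top.
P_top = 98290 − ½·792.3·8.018² − 792.3·9.8·2.837 = 50790 Pa.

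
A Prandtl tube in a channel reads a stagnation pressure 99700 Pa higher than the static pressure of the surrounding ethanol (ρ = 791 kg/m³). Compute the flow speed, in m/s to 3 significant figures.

v ≈ 15.9 m/s

The dynamic pressure equals the rise in static pressure at the stagnation point: ΔP = ½ρv².
v = √(2ΔP/ρ) = √(2·99700/791) = 15.9 m/s.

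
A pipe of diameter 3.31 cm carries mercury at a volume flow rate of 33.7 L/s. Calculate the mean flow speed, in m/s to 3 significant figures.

Q = 33.7 L/s = 0.0337 m³/s.
v = Q/A = 0.0337 / 0.000860 = 39.2 m/s.

v ≈ 39.2 m/s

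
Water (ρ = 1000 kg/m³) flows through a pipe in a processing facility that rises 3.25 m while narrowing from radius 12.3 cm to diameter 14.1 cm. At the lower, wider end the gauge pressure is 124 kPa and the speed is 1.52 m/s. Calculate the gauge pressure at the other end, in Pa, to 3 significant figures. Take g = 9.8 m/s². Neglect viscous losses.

By continuity, v₂ = v₁·A₁/A₂ = 1.52·(475/156) = 4.63 m/s.
Bernoulli: P₁ + ½ρv₁² + ρg h₁ = P₂ + ½ρv₂² + ρg h₂, so P₂ = P₁ + ½ρ(v₁² − v₂²) − ρg(h₂ − h₁).
P₂ = 124000 + ½·1000·(1.52² − 4.63²) − 1000·9.8·(+3.25) = 124000 + (-9550) − (31800) = 82600 Pa.

P₂ = 82600 Pa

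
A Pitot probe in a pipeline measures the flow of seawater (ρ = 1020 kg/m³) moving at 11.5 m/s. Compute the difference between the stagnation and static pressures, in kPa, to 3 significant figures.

At the stagnation point the flow is brought to rest, so Bernoulli gives P_stag − P_static = ½ρv².
ΔP = ½·1020·11.5² = 67400 Pa.

ΔP = 67.4 kPa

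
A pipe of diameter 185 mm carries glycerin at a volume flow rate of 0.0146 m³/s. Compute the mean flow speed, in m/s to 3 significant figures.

v ≈ 0.543 m/s

Q = 0.0146 m³/s = 0.0146 m³/s.
v = Q/A = 0.0146 / 0.0269 = 0.543 m/s.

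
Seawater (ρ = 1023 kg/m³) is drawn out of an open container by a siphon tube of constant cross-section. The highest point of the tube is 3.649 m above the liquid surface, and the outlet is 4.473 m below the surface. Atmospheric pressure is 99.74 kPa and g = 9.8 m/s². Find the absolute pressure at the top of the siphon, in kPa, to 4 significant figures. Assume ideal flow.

Bernoulli surface→outlet gives ½v² = g·h_out, so v = √(2·9.8·4.473) = 9.363 m/s.
The bore is uniform, so the speed at the crest is the same v. Bernoulli surface→crest: P_atm = P_top + ½ρv² + ρg·h_top.
P_top = 99740 − ½·1023·9.363² − 1023·9.8·3.649 = 18310 Pa.

P_top = 18.31 kPa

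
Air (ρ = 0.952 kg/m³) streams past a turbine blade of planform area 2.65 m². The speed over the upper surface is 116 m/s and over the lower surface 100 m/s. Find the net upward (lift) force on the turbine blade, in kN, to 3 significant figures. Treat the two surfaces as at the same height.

F ≈ 4.36 kN

From P + ½ρv² = const at equal height, P_low − P_up = ½ρ(v_up² − v_low²).
ΔP = ½·0.952·(116² − 100²) = 1650 Pa.
Lift = ΔP · A = 1650 × 2.65 = 4360 N.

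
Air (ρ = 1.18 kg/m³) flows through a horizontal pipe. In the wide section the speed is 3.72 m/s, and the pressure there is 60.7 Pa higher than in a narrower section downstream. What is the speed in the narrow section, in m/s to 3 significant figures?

10.8 m/s

Along the level pipe P + ½ρv² is conserved, hence v₂² = v₁² + 2(P₁ − P₂)/ρ.
v₂ = √(3.72² + 2·60.7/1.18) = √(13.8 + 103) = 10.8 m/s.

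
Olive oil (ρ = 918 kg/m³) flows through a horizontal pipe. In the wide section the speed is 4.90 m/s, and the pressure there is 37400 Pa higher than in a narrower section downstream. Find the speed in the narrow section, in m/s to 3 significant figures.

Horizontal Bernoulli: P₁ + ½ρv₁² = P₂ + ½ρv₂², so v₂² = v₁² + 2(P₁ − P₂)/ρ.
v₂ = √(4.90² + 2·37400/918) = √(24.0 + 81.5) = 10.3 m/s.

10.3 m/s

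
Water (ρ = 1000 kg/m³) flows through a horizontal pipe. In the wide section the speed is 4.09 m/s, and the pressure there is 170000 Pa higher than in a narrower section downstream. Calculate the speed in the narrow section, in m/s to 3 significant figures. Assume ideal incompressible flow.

Horizontal Bernoulli: P₁ + ½ρv₁² = P₂ + ½ρv₂², so v₂² = v₁² + 2(P₁ − P₂)/ρ.
v₂ = √(4.09² + 2·170000/1000) = √(16.7 + 340) = 18.9 m/s.

v₂ ≈ 18.9 m/s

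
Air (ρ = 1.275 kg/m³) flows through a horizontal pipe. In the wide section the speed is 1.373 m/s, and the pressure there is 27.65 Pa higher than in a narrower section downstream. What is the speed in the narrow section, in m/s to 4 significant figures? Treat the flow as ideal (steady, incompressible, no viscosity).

v₂ ≈ 6.727 m/s

With h₁ = h₂, rearranging Bernoulli gives v₂ = √(v₁² + 2ΔP/ρ).
v₂ = √(1.373² + 2·27.65/1.275) = √(1.885 + 43.37) = 6.727 m/s.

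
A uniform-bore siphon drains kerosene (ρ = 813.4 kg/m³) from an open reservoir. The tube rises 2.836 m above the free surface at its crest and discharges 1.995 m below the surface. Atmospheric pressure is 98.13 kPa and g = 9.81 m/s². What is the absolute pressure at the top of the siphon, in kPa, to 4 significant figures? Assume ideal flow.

The outlet speed comes from Torricelli: v = √(2g·1.995) = 6.256 m/s.
Continuity keeps v the same throughout the tube; from surface to crest, P_atm + 0 = P_top + ½ρv² + ρg·h_top.
P_top = 98130 − ½·813.4·6.256² − 813.4·9.81·2.836 = 59580 Pa.

P_top ≈ 59.58 kPa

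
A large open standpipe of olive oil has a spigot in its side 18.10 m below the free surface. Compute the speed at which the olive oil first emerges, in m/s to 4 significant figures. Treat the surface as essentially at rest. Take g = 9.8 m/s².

With the surface at rest and both surface and jet at atmospheric pressure, Bernoulli gives ρg h = ½ρv², so v = √(2gh) = √(2·9.8·18.10) = 18.84 m/s.

18.84 m/s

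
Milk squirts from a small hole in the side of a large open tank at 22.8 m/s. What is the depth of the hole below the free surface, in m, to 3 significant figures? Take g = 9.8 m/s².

Inverting v = √(2gh) gives h = v² / 2g.
h = 22.8²/(2·9.8) = 520/19.60 = 26.5 m.

h = 26.5 m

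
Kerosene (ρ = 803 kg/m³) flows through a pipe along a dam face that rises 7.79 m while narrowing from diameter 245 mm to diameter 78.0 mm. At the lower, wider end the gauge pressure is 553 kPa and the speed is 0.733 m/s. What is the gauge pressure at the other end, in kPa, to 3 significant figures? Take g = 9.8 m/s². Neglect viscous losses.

P₂ = 471 kPa

Continuity gives A₁v₁ = A₂v₂, so v₂ = (471 cm²)/(47.8 cm²) × 0.733 m/s = 7.23 m/s.
Energy conservation along the streamline gives P₂ = P₁ − ½ρ(v₂² − v₁²) − ρg(h₂ − h₁).
P₂ = 553000 + ½·803·(0.733² − 7.23²) − 803·9.8·(+7.79) = 553000 + (-20800) − (61300) = 471000 Pa.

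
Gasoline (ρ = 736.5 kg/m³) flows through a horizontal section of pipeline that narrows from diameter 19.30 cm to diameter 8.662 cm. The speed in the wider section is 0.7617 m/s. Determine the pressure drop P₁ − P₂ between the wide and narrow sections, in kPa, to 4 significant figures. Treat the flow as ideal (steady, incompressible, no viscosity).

ΔP ≈ 5.052 kPa

Mass conservation (A₁v₁ = A₂v₂) gives v₂ = 0.7617 × 292.6/58.93 = 3.781 m/s.
With no height change, Bernoulli's equation is P₁ + ½ρv₁² = P₂ + ½ρv₂².
P₁ − P₂ = ½·736.5·(3.781² − 0.7617²) = ½·736.5·13.72 = 5052 Pa.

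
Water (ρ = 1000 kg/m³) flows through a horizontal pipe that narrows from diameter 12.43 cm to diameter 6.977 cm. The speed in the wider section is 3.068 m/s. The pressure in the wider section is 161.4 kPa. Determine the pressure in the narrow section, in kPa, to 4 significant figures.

P₂ = 118.7 kPa

Mass conservation (A₁v₁ = A₂v₂) gives v₂ = 3.068 × 121.3/38.23 = 9.738 m/s.
With no height change, Bernoulli's equation is P₁ + ½ρv₁² = P₂ + ½ρv₂².
P₂ = P₁ − ½ρ(v₂² − v₁²) = 161400 − ½·1000·(9.738² − 3.068²) = 161400 − 42710 = 118700 Pa.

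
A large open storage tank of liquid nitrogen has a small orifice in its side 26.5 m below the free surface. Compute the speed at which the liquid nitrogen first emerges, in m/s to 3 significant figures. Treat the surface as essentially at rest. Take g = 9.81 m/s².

v = 22.8 m/s

Bernoulli from surface to hole (P equal, v_surface ≈ 0): v = √(2gh) = √(2×9.81×26.5) = 22.8 m/s.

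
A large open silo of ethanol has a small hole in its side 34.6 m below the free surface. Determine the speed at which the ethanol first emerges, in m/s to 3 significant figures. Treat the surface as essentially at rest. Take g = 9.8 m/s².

Torricelli's result v = √(2gh) gives v = √(2·9.8·34.6) = 26.0 m/s.

v ≈ 26.0 m/s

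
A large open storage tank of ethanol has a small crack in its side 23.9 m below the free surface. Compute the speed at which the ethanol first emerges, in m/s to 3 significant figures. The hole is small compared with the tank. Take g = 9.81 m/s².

v ≈ 21.7 m/s

With the surface at rest and both surface and jet at atmospheric pressure, Bernoulli gives ρg h = ½ρv², so v = √(2gh) = √(2·9.81·23.9) = 21.7 m/s.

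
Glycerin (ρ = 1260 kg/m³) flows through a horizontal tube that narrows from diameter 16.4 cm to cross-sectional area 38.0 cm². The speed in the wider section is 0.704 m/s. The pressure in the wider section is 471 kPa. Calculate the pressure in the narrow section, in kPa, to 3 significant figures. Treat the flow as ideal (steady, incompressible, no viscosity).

By continuity, v₂ = v₁·A₁/A₂ = 0.704·(211/38.0) = 3.91 m/s.
With no height change, Bernoulli's equation is P₁ + ½ρv₁² = P₂ + ½ρv₂².
P₂ = P₁ − ½ρ(v₂² − v₁²) = 471000 − ½·1260·(3.91² − 0.704²) = 471000 − 9340 = 462000 Pa.

P₂ ≈ 462 kPa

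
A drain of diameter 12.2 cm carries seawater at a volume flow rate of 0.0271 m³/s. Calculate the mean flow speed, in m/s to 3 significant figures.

v ≈ 2.32 m/s

Q = 0.0271 m³/s = 0.0271 m³/s.
v = Q/A = 0.0271 / 0.0117 = 2.32 m/s.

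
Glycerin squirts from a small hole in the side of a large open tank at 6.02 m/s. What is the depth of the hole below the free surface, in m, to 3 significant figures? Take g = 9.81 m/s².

Torricelli: v = √(2gh), so h = v²/(2g).
h = 6.02²/(2·9.81) = 36.2/19.62 = 1.85 m.

h ≈ 1.85 m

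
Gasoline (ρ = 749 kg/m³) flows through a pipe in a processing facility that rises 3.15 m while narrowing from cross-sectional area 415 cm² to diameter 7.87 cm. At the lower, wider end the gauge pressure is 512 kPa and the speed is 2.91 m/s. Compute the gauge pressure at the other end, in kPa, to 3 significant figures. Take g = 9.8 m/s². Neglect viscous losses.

By continuity, v₂ = v₁·A₁/A₂ = 2.91·(415/48.6) = 24.8 m/s.
Applying Bernoulli between the two ends and solving for P₂: P₂ = P₁ + ½ρ(v₁² − v₂²) − ρgΔh.
P₂ = 512000 + ½·749·(2.91² − 24.8²) − 749·9.8·(+3.15) = 512000 + (-228000) − (23100) = 261000 Pa.

P₂ ≈ 261 kPa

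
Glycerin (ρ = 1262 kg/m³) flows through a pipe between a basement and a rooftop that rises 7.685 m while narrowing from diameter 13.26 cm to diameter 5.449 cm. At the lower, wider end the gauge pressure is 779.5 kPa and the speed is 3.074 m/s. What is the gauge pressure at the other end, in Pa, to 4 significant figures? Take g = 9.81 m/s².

P₂ ≈ 481200 Pa

Mass conservation (A₁v₁ = A₂v₂) gives v₂ = 3.074 × 138.1/23.32 = 18.20 m/s.
Energy conservation along the streamline gives P₂ = P₁ − ½ρ(v₂² − v₁²) − ρg(h₂ − h₁).
P₂ = 779500 + ½·1262·(3.074² − 18.20²) − 1262·9.81·(+7.685) = 779500 + (-203100) − (95140) = 481200 Pa.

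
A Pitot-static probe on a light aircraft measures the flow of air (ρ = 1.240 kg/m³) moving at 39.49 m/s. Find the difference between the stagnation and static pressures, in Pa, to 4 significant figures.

ΔP ≈ 966.9 Pa

Bernoulli between the free stream and the stagnation point: ½ρv² = P_stag − P_static.
ΔP = ½·1.240·39.49² = 966.9 Pa.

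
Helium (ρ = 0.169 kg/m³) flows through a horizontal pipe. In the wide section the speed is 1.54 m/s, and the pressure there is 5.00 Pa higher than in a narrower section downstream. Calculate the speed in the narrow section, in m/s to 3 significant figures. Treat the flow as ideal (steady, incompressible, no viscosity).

v₂ = 7.84 m/s

With h₁ = h₂, rearranging Bernoulli gives v₂ = √(v₁² + 2ΔP/ρ).
v₂ = √(1.54² + 2·5.00/0.169) = √(2.37 + 59.2) = 7.84 m/s.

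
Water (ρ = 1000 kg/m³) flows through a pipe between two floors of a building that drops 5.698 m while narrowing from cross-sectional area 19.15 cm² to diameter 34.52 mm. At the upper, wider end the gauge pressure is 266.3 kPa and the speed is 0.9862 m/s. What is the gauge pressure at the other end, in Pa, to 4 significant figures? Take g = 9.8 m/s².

P₂ ≈ 320600 Pa

By continuity, v₂ = v₁·A₁/A₂ = 0.9862·(19.15/9.359) = 2.018 m/s.
Energy conservation along the streamline gives P₂ = P₁ − ½ρ(v₂² − v₁²) − ρg(h₂ − h₁).
P₂ = 266300 + ½·1000·(0.9862² − 2.018²) − 1000·9.8·(−5.698) = 266300 + (-1550) − (-55840) = 320600 Pa.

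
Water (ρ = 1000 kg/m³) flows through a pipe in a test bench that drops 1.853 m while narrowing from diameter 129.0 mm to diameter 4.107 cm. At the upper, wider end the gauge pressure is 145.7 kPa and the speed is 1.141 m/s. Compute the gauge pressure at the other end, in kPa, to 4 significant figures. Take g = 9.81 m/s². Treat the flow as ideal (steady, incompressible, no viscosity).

P₂ ≈ 101.2 kPa

Continuity gives A₁v₁ = A₂v₂, so v₂ = (130.7 cm²)/(13.25 cm²) × 1.141 m/s = 11.26 m/s.
Bernoulli: P₁ + ½ρv₁² + ρg h₁ = P₂ + ½ρv₂² + ρg h₂, so P₂ = P₁ + ½ρ(v₁² − v₂²) − ρg(h₂ − h₁).
P₂ = 145700 + ½·1000·(1.141² − 11.26²) − 1000·9.81·(−1.853) = 145700 + (-62710) − (-18180) = 101200 Pa.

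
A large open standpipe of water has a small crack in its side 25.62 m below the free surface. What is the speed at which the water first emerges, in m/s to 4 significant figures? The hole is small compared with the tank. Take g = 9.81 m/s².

Bernoulli from surface to hole (P equal, v_surface ≈ 0): v = √(2gh) = √(2×9.81×25.62) = 22.42 m/s.

22.42 m/s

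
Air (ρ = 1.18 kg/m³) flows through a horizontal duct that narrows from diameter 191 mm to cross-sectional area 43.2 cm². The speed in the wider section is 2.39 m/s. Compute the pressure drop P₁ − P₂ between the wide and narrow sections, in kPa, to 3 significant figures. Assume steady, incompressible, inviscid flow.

ΔP = 0.145 kPa

By continuity, v₂ = v₁·A₁/A₂ = 2.39·(287/43.2) = 15.9 m/s.
The pipe is horizontal, so Bernoulli reduces to P₁ + ½ρv₁² = P₂ + ½ρv₂².
P₁ − P₂ = ½·1.18·(15.9² − 2.39²) = ½·1.18·246 = 145 Pa.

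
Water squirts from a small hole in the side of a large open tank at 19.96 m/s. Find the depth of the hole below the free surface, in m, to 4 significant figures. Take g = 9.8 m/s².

20.33 m

Inverting v = √(2gh) gives h = v² / 2g.
h = 19.96²/(2·9.8) = 398.4/19.60 = 20.33 m.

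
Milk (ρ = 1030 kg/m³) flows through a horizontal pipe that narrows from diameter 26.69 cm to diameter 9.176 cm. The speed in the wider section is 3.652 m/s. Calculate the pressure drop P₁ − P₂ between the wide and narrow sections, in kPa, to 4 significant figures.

ΔP = 484.8 kPa

By continuity, v₂ = v₁·A₁/A₂ = 3.652·(559.5/66.13) = 30.90 m/s.
Bernoulli (h₁ = h₂): P₁ − P₂ = ½ρ(v₂² − v₁²).
P₁ − P₂ = ½·1030·(30.90² − 3.652²) = ½·1030·941.3 = 484800 Pa.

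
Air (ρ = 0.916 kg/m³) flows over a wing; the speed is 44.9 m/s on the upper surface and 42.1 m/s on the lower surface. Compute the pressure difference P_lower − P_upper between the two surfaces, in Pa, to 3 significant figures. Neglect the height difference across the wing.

The pressure is lower where the speed is higher: ΔP = ½ρ(v_up² − v_low²).
ΔP = ½·0.916·(44.9² − 42.1²) = 112 Pa.

ΔP = 112 Pa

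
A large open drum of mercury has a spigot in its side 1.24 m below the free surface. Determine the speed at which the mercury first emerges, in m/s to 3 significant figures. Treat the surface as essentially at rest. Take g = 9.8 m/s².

v = 4.93 m/s

The surface is effectively still and both ends are open, so ½v² = gh and v = √(2·9.8·1.24) = 4.93 m/s.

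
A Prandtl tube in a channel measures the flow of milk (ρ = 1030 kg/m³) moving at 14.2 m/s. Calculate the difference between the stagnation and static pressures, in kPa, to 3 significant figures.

104 kPa

The dynamic pressure equals the rise in static pressure at the stagnation point: ΔP = ½ρv².
ΔP = ½·1030·14.2² = 104000 Pa.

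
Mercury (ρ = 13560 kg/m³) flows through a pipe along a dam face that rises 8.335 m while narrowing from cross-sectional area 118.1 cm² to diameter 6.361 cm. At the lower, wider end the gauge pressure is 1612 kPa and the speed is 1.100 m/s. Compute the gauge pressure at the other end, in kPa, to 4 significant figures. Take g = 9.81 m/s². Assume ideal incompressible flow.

By continuity, v₂ = v₁·A₁/A₂ = 1.100·(118.1/31.78) = 4.088 m/s.
Energy conservation along the streamline gives P₂ = P₁ − ½ρ(v₂² − v₁²) − ρg(h₂ − h₁).
P₂ = 1612000 + ½·13560·(1.100² − 4.088²) − 13560·9.81·(+8.335) = 1612000 + (-105100) − (1109000) = 398200 Pa.

P₂ ≈ 398.2 kPa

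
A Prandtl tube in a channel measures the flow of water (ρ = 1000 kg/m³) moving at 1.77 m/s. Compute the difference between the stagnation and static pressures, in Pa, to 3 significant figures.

ΔP ≈ 1570 Pa

The dynamic pressure equals the rise in static pressure at the stagnation point: ΔP = ½ρv².
ΔP = ½·1000·1.77² = 1570 Pa.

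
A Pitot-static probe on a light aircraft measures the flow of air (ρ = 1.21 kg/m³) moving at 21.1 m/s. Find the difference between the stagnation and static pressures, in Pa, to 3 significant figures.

269 Pa

At the stagnation point the flow is brought to rest, so Bernoulli gives P_stag − P_static = ½ρv².
ΔP = ½·1.21·21.1² = 269 Pa.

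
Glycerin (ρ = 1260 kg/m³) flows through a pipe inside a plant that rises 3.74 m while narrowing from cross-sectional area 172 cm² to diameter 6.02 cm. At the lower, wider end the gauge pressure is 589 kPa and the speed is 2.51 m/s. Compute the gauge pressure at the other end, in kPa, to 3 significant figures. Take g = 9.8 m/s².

The volume flow rate is constant, so v₂ = (A₁/A₂)v₁ = (172/28.5)·2.51 = 15.2 m/s.
Applying Bernoulli between the two ends and solving for P₂: P₂ = P₁ + ½ρ(v₁² − v₂²) − ρgΔh.
P₂ = 589000 + ½·1260·(2.51² − 15.2²) − 1260·9.8·(+3.74) = 589000 + (-141000) − (46200) = 402000 Pa.

402 kPa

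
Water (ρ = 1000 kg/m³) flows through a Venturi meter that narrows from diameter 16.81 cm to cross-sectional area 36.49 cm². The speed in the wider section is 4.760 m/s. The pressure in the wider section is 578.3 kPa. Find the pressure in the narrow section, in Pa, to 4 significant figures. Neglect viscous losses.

Continuity gives A₁v₁ = A₂v₂, so v₂ = (221.9 cm²)/(36.49 cm²) × 4.760 m/s = 28.95 m/s.
The pipe is horizontal, so Bernoulli reduces to P₁ + ½ρv₁² = P₂ + ½ρv₂².
P₂ = P₁ − ½ρ(v₂² − v₁²) = 578300 − ½·1000·(28.95² − 4.760²) = 578300 − 407700 = 170600 Pa.

P₂ ≈ 170600 Pa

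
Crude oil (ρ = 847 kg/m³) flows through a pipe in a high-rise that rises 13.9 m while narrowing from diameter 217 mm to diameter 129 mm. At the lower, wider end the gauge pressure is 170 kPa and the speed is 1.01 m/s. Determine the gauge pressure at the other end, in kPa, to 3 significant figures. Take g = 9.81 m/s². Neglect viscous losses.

The volume flow rate is constant, so v₂ = (A₁/A₂)v₁ = (370/131)·1.01 = 2.86 m/s.
Energy conservation along the streamline gives P₂ = P₁ − ½ρ(v₂² − v₁²) − ρg(h₂ − h₁).
P₂ = 170000 + ½·847·(1.01² − 2.86²) − 847·9.81·(+13.9) = 170000 + (-3030) − (115000) = 51500 Pa.

51.5 kPa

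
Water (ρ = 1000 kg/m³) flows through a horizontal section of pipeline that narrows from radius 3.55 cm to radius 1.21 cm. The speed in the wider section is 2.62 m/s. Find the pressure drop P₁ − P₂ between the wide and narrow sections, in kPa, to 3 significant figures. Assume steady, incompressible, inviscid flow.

Continuity gives A₁v₁ = A₂v₂, so v₂ = (39.6 cm²)/(4.60 cm²) × 2.62 m/s = 22.6 m/s.
Along the horizontal streamline, P + ½ρv² is constant.
P₁ − P₂ = ½·1000·(22.6² − 2.62²) = ½·1000·502 = 251000 Pa.

ΔP ≈ 251 kPa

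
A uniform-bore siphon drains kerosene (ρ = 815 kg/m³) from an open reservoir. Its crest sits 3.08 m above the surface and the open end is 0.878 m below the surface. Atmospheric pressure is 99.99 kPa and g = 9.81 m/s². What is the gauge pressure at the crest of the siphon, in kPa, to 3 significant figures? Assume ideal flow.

P_gauge = -31.6 kPa

From the surface to the outlet (both open to atmosphere, surface at rest): v = √(2g·h_out) = √(2·9.81·0.878) = 4.15 m/s.
With constant cross-section the crest speed equals v; applying Bernoulli from the surface up to the crest, P_top = P_atm − ½ρv² − ρg·h_top.
P_top = 99990 − ½·815·4.15² − 815·9.81·3.08 = 68300 Pa. So P_gauge = P_top − P_atm = -31600 Pa.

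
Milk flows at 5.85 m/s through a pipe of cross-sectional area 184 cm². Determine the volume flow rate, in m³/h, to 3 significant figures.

388 m³/h

Q = A·v = 0.0184 m² × 5.85 m/s = 0.108 m³/s.
Converting: 0.108 m³/s × 3600 = 388 m³/h.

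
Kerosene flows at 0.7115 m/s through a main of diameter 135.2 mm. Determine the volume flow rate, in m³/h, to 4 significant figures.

Q = A·v = 0.01436 m² × 0.7115 m/s = 0.01021 m³/s.
Converting: 0.01021 m³/s × 3600 = 36.77 m³/h.

Q = 36.77 m³/h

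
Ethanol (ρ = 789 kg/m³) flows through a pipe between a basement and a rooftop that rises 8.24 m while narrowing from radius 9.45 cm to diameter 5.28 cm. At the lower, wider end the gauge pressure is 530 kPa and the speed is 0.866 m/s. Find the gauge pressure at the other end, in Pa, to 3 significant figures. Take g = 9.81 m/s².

Continuity gives A₁v₁ = A₂v₂, so v₂ = (281 cm²)/(21.9 cm²) × 0.866 m/s = 11.1 m/s.
Energy conservation along the streamline gives P₂ = P₁ − ½ρ(v₂² − v₁²) − ρg(h₂ − h₁).
P₂ = 530000 + ½·789·(0.866² − 11.1²) − 789·9.81·(+8.24) = 530000 + (-48300) − (63800) = 418000 Pa.

P₂ ≈ 418000 Pa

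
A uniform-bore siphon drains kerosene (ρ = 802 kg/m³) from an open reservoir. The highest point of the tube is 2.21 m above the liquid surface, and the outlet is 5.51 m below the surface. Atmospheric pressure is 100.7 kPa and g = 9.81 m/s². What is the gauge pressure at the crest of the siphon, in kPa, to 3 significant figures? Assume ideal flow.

-60.7 kPa

From the surface to the outlet (both open to atmosphere, surface at rest): v = √(2g·h_out) = √(2·9.81·5.51) = 10.4 m/s.
The bore is uniform, so the speed at the crest is the same v. Bernoulli surface→crest: P_atm = P_top + ½ρv² + ρg·h_top.
P_top = 100700 − ½·802·10.4² − 802·9.81·2.21 = 40000 Pa. So P_gauge = P_top − P_atm = -60700 Pa.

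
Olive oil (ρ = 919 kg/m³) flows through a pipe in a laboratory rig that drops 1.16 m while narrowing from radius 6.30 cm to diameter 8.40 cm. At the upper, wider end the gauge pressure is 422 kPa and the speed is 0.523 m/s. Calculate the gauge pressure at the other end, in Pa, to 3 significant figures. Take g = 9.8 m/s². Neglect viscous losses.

The volume flow rate is constant, so v₂ = (A₁/A₂)v₁ = (125/55.4)·0.523 = 1.18 m/s.
Applying Bernoulli between the two ends and solving for P₂: P₂ = P₁ + ½ρ(v₁² − v₂²) − ρgΔh.
P₂ = 422000 + ½·919·(0.523² − 1.18²) − 919·9.8·(−1.16) = 422000 + (-511) − (-10400) = 432000 Pa.

P₂ = 432000 Pa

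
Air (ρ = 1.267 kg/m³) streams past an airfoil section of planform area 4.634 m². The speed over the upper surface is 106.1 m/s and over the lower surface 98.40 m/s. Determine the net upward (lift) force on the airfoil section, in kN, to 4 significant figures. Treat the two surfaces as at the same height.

From P + ½ρv² = const at equal height, P_low − P_up = ½ρ(v_up² − v_low²).
ΔP = ½·1.267·(106.1² − 98.40²) = 997.5 Pa.
Lift = ΔP · A = 997.5 × 4.634 = 4623 N.

F ≈ 4.623 kN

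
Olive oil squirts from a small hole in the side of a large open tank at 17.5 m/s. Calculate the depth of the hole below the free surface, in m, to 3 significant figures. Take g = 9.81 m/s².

Inverting v = √(2gh) gives h = v² / 2g.
h = 17.5²/(2·9.81) = 306/19.62 = 15.6 m.

h ≈ 15.6 m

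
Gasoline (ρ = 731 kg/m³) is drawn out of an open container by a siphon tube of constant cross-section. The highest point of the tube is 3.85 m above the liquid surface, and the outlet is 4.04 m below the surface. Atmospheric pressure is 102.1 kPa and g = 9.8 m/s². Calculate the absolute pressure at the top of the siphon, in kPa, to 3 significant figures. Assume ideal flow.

P_top = 45.6 kPa

The outlet speed comes from Torricelli: v = √(2g·4.04) = 8.90 m/s.
With constant cross-section the crest speed equals v; applying Bernoulli from the surface up to the crest, P_top = P_atm − ½ρv² − ρg·h_top.
P_top = 102100 − ½·731·8.90² − 731·9.8·3.85 = 45600 Pa.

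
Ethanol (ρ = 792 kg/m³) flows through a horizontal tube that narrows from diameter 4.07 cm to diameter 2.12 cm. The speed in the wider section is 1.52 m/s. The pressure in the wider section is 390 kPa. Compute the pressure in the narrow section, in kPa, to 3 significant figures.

By continuity, v₂ = v₁·A₁/A₂ = 1.52·(13.0/3.53) = 5.60 m/s.
Bernoulli (h₁ = h₂): P₁ − P₂ = ½ρ(v₂² − v₁²).
P₂ = P₁ − ½ρ(v₂² − v₁²) = 390000 − ½·792·(5.60² − 1.52²) = 390000 − 11500 = 378000 Pa.

P₂ ≈ 378 kPa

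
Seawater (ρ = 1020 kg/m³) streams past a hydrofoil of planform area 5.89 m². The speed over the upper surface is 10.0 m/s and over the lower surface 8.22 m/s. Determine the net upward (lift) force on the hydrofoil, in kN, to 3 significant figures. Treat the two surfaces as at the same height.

97.4 kN

From P + ½ρv² = const at equal height, P_low − P_up = ½ρ(v_up² − v_low²).
ΔP = ½·1020·(10.0² − 8.22²) = 16500 Pa.
Lift = ΔP · A = 16500 × 5.89 = 97400 N.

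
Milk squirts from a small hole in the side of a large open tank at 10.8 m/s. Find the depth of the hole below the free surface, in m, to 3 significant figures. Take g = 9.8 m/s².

h ≈ 5.95 m

Torricelli: v = √(2gh), so h = v²/(2g).
h = 10.8²/(2·9.8) = 117/19.60 = 5.95 m.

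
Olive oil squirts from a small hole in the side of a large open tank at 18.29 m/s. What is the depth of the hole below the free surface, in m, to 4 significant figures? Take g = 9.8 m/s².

h = 17.07 m

Inverting v = √(2gh) gives h = v² / 2g.
h = 18.29²/(2·9.8) = 334.5/19.60 = 17.07 m.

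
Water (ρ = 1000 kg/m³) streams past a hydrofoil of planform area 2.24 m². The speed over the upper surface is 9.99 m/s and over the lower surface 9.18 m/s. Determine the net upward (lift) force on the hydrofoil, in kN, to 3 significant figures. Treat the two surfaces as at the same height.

With equal heights on the two surfaces, Bernoulli gives P_lower − P_upper = ½ρ(v_upper² − v_lower²).
ΔP = ½·1000·(9.99² − 9.18²) = 7760 Pa.
Lift = ΔP · A = 7760 × 2.24 = 17400 N.

F ≈ 17.4 kN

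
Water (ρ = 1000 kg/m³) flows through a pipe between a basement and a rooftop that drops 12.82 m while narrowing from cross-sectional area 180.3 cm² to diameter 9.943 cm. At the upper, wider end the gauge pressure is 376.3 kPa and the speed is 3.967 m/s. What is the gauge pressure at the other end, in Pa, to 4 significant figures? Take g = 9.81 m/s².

467500 Pa

By continuity, v₂ = v₁·A₁/A₂ = 3.967·(180.3/77.65) = 9.212 m/s.
Applying Bernoulli between the two ends and solving for P₂: P₂ = P₁ + ½ρ(v₁² − v₂²) − ρgΔh.
P₂ = 376300 + ½·1000·(3.967² − 9.212²) − 1000·9.81·(−12.82) = 376300 + (-34560) − (-125800) = 467500 Pa.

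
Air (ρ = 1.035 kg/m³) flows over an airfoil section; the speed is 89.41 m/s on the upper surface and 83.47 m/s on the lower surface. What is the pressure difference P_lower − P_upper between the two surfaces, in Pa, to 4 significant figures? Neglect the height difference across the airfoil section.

The pressure is lower where the speed is higher: ΔP = ½ρ(v_up² − v_low²).
ΔP = ½·1.035·(89.41² − 83.47²) = 531.4 Pa.

ΔP = 531.4 Pa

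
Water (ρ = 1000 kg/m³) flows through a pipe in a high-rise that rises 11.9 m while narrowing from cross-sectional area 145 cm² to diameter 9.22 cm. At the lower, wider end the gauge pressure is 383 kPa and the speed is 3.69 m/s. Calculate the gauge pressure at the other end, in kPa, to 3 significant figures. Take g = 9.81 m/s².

The volume flow rate is constant, so v₂ = (A₁/A₂)v₁ = (145/66.8)·3.69 = 8.01 m/s.
Applying Bernoulli between the two ends and solving for P₂: P₂ = P₁ + ½ρ(v₁² − v₂²) − ρgΔh.
P₂ = 383000 + ½·1000·(3.69² − 8.01²) − 1000·9.81·(+11.9) = 383000 + (-25300) − (117000) = 241000 Pa.

P₂ ≈ 241 kPa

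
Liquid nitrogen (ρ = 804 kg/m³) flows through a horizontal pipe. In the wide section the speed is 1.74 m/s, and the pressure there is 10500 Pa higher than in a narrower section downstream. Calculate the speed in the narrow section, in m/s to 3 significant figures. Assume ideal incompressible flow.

Horizontal Bernoulli: P₁ + ½ρv₁² = P₂ + ½ρv₂², so v₂² = v₁² + 2(P₁ − P₂)/ρ.
v₂ = √(1.74² + 2·10500/804) = √(3.03 + 26.1) = 5.40 m/s.

v₂ = 5.40 m/s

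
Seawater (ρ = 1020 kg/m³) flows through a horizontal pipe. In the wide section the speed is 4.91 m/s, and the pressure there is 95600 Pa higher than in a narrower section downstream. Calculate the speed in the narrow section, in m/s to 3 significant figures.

Along the level pipe P + ½ρv² is conserved, hence v₂² = v₁² + 2(P₁ − P₂)/ρ.
v₂ = √(4.91² + 2·95600/1020) = √(24.1 + 187) = 14.5 m/s.

v₂ ≈ 14.5 m/s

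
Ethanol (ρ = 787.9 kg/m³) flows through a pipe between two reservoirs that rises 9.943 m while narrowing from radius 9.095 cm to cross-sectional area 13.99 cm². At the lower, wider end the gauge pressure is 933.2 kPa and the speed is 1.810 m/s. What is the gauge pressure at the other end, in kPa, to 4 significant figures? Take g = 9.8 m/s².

412.4 kPa

By continuity, v₂ = v₁·A₁/A₂ = 1.810·(259.9/13.99) = 33.62 m/s.
Energy conservation along the streamline gives P₂ = P₁ − ½ρ(v₂² − v₁²) − ρg(h₂ − h₁).
P₂ = 933200 + ½·787.9·(1.810² − 33.62²) − 787.9·9.8·(+9.943) = 933200 + (-444000) − (76770) = 412400 Pa.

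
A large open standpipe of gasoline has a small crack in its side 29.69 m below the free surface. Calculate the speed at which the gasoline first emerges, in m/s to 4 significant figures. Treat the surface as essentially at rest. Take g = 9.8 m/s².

With the surface at rest and both surface and jet at atmospheric pressure, Bernoulli gives ρg h = ½ρv², so v = √(2gh) = √(2·9.8·29.69) = 24.12 m/s.

v = 24.12 m/s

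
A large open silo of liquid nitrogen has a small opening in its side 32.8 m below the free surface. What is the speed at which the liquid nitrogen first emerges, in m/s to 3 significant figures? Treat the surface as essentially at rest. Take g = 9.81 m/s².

v ≈ 25.4 m/s

With the surface at rest and both surface and jet at atmospheric pressure, Bernoulli gives ρg h = ½ρv², so v = √(2gh) = √(2·9.81·32.8) = 25.4 m/s.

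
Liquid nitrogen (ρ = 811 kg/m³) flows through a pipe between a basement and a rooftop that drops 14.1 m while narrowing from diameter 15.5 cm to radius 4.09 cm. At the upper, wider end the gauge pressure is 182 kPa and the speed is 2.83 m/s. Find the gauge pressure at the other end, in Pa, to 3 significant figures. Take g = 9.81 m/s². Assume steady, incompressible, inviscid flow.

Mass conservation (A₁v₁ = A₂v₂) gives v₂ = 2.83 × 189/52.6 = 10.2 m/s.
Applying Bernoulli between the two ends and solving for P₂: P₂ = P₁ + ½ρ(v₁² − v₂²) − ρgΔh.
P₂ = 182000 + ½·811·(2.83² − 10.2²) − 811·9.81·(−14.1) = 182000 + (-38600) − (-112000) = 256000 Pa.

P₂ ≈ 256000 Pa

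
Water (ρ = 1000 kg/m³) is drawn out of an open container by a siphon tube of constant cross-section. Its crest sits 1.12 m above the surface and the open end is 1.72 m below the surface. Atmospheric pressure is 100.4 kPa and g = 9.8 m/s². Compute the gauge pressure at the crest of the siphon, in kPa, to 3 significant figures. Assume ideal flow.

P_gauge ≈ -27.8 kPa

Bernoulli surface→outlet gives ½v² = g·h_out, so v = √(2·9.8·1.72) = 5.81 m/s.
The bore is uniform, so the speed at the crest is the same v. Bernoulli surface→crest: P_atm = P_top + ½ρv² + ρg·h_top.
P_top = 100400 − ½·1000·5.81² − 1000·9.8·1.12 = 72600 Pa. So P_gauge = P_top − P_atm = -27800 Pa.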